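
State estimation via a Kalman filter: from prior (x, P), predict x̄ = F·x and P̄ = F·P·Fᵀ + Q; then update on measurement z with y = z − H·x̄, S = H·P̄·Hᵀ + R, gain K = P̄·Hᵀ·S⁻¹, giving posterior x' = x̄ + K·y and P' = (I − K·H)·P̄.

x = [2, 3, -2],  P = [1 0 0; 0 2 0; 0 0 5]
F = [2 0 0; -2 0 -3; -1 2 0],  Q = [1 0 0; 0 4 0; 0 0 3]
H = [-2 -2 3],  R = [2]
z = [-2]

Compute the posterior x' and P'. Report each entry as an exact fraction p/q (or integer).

x' = [628/155, 402/155, 584/155]
P' = [743/155 -988/155 -166/155; -988/155 3983/155 1966/155; -166/155 1966/155 1212/155]

x̄ = F·x = [4, 2, 4]
P̄ = F·P·Fᵀ + Q = [5 -4 -2; -4 53 2; -2 2 12]
y = z − H·x̄ = [-2]
S = H·P̄·Hᵀ + R = [310]
K = P̄·Hᵀ·S⁻¹ = [-4/155; -46/155; 18/155]
x' = x̄ + K·y = [628/155, 402/155, 584/155]
P' = (I − K·H)·P̄ = [743/155 -988/155 -166/155; -988/155 3983/155 1966/155; -166/155 1966/155 1212/155]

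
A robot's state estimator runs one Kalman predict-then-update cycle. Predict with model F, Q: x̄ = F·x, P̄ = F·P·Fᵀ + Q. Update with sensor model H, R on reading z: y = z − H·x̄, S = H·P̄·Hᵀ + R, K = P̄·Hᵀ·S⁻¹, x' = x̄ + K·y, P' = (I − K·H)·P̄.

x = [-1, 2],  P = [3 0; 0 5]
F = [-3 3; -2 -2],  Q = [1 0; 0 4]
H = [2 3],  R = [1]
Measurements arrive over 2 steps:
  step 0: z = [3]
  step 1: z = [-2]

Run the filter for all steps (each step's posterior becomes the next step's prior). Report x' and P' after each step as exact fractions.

step 0: x' = [297/43, -1702/473], P' = [2039/43 -1356/43; -1356/43 9972/473]
step 1: x' = [6417865/3249169, -6457442/3249169], P' = [24052838/3249169 -15586770/3249169; -15586770/3249169 10453176/3249169]

step 0: x̄ = F·x = [9, -2]
step 0: P̄ = F·P·Fᵀ + Q = [73 -12; -12 36]
step 0: y = z − H·x̄ = [-9]
step 0: S = H·P̄·Hᵀ + R = [473]
step 0: K = P̄·Hᵀ·S⁻¹ = [10/43; 84/473]
step 0: x' = x̄ + K·y = [297/43, -1702/473]
step 0: P' = (I − K·H)·P̄ = [2039/43 -1356/43; -1356/43 9972/473]
step 1: x̄ = F·x = [-14907/473, -3130/473]
step 1: P̄ = F·P·Fᵀ + Q = [560570/473 74742/473; 74742/473 12168/473]
step 1: y = z − H·x̄ = [3478/43]
step 1: S = H·P̄·Hᵀ + R = [295379/43]
step 1: K = P̄·Hᵀ·S⁻¹ = [122306/295379; 16908/295379]
step 1: x' = x̄ + K·y = [6417865/3249169, -6457442/3249169]
step 1: P' = (I − K·H)·P̄ = [24052838/3249169 -15586770/3249169; -15586770/3249169 10453176/3249169]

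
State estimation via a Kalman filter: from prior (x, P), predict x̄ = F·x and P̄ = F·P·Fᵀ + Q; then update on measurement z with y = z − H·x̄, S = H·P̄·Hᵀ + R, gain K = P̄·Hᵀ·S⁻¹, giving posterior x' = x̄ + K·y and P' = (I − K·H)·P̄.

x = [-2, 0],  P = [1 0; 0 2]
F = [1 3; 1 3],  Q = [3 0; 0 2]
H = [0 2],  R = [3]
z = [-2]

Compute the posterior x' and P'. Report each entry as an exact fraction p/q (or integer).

x' = [-98/87, -30/29]
P' = [470/87 19/29; 19/29 21/29]

x̄ = F·x = [-2, -2]
P̄ = F·P·Fᵀ + Q = [22 19; 19 21]
y = z − H·x̄ = [2]
S = H·P̄·Hᵀ + R = [87]
K = P̄·Hᵀ·S⁻¹ = [38/87; 14/29]
x' = x̄ + K·y = [-98/87, -30/29]
P' = (I − K·H)·P̄ = [470/87 19/29; 19/29 21/29]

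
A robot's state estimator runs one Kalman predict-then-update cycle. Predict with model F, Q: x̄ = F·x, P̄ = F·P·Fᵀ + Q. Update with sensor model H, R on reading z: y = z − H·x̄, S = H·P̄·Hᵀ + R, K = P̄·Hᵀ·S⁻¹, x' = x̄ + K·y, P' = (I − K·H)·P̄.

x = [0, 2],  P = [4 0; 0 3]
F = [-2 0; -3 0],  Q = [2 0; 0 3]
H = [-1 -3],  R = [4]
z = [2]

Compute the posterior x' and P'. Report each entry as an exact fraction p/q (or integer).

x̄ = F·x = [0, 0]
P̄ = F·P·Fᵀ + Q = [18 24; 24 39]
y = z − H·x̄ = [2]
S = H·P̄·Hᵀ + R = [517]
K = P̄·Hᵀ·S⁻¹ = [-90/517; -3/11]
x' = x̄ + K·y = [-180/517, -6/11]
P' = (I − K·H)·P̄ = [1206/517 -6/11; -6/11 6/11]

x' = [-180/517, -6/11]
P' = [1206/517 -6/11; -6/11 6/11]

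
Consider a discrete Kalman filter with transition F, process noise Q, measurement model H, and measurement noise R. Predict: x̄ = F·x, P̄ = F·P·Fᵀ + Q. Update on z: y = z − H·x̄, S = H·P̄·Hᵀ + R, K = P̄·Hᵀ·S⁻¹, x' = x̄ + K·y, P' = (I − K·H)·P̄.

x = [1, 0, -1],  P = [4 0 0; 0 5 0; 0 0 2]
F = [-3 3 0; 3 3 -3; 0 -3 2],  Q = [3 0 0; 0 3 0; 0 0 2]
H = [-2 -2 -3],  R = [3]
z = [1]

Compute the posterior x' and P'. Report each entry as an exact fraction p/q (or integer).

x̄ = F·x = [-3, 6, -2]
P̄ = F·P·Fᵀ + Q = [84 9 -45; 9 102 -57; -45 -57 55]
y = z − H·x̄ = [1]
S = H·P̄·Hᵀ + R = [90]
K = P̄·Hᵀ·S⁻¹ = [-17/30; -17/30; 13/30]
x' = x̄ + K·y = [-107/30, 163/30, -47/30]
P' = (I − K·H)·P̄ = [551/10 -199/10 -229/10; -199/10 731/10 -349/10; -229/10 -349/10 381/10]

x' = [-107/30, 163/30, -47/30]
P' = [551/10 -199/10 -229/10; -199/10 731/10 -349/10; -229/10 -349/10 381/10]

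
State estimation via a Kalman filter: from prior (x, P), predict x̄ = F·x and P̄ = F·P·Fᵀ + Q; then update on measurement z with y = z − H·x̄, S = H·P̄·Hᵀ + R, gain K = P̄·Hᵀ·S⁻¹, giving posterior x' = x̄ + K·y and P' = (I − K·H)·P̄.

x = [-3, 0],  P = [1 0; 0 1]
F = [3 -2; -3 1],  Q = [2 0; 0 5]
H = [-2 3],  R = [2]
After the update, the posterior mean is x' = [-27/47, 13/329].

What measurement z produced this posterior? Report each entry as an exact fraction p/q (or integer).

z = [1]

x̄ = F·x = [-9, 9]
P̄ = F·P·Fᵀ + Q = [15 -11; -11 15]
S = H·P̄·Hᵀ + R = [329]
K = P̄·Hᵀ·S⁻¹ = [-9/47; 67/329]
x' − x̄ = [396/47, -2948/329] = K·y
y = (KᵀK)⁻¹·Kᵀ·(x' − x̄) = [-44]
z = y + H·x̄ = [-44] + [45] = [1]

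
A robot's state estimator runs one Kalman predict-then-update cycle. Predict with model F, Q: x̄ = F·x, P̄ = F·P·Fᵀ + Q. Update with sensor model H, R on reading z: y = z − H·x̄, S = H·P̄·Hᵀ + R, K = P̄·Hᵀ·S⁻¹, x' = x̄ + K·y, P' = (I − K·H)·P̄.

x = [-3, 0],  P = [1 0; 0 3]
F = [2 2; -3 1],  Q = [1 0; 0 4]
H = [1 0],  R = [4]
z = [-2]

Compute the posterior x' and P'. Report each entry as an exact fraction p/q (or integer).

x' = [-58/21, 9]
P' = [68/21 0; 0 16]

x̄ = F·x = [-6, 9]
P̄ = F·P·Fᵀ + Q = [17 0; 0 16]
y = z − H·x̄ = [4]
S = H·P̄·Hᵀ + R = [21]
K = P̄·Hᵀ·S⁻¹ = [17/21; 0]
x' = x̄ + K·y = [-58/21, 9]
P' = (I − K·H)·P̄ = [68/21 0; 0 16]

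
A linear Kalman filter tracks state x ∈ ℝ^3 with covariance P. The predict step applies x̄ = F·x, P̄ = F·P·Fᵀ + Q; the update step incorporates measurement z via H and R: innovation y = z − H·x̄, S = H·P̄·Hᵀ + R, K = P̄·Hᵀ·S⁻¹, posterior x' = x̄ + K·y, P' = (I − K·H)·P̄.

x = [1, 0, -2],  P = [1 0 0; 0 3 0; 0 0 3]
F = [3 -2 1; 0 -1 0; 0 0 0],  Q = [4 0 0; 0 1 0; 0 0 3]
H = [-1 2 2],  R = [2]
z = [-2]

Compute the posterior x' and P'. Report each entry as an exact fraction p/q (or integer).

x' = [25/17, -1/17, -3/17]
P' = [348/17 118/17 48/17; 118/17 66/17 -6/17; 48/17 -6/17 33/17]

x̄ = F·x = [1, 0, 0]
P̄ = F·P·Fᵀ + Q = [28 6 0; 6 4 0; 0 0 3]
y = z − H·x̄ = [-1]
S = H·P̄·Hᵀ + R = [34]
K = P̄·Hᵀ·S⁻¹ = [-8/17; 1/17; 3/17]
x' = x̄ + K·y = [25/17, -1/17, -3/17]
P' = (I − K·H)·P̄ = [348/17 118/17 48/17; 118/17 66/17 -6/17; 48/17 -6/17 33/17]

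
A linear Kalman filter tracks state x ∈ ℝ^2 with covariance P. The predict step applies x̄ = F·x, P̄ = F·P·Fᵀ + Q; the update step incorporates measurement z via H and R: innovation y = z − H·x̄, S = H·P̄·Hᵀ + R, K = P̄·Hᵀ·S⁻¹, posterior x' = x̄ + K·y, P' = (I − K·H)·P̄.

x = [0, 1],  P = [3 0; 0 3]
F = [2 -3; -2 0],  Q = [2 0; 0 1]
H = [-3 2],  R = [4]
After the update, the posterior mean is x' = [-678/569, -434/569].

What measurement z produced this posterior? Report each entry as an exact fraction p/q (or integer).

x̄ = F·x = [-3, 0]
P̄ = F·P·Fᵀ + Q = [41 -12; -12 13]
S = H·P̄·Hᵀ + R = [569]
K = P̄·Hᵀ·S⁻¹ = [-147/569; 62/569]
x' − x̄ = [1029/569, -434/569] = K·y
y = (KᵀK)⁻¹·Kᵀ·(x' − x̄) = [-7]
z = y + H·x̄ = [-7] + [9] = [2]

z = [2]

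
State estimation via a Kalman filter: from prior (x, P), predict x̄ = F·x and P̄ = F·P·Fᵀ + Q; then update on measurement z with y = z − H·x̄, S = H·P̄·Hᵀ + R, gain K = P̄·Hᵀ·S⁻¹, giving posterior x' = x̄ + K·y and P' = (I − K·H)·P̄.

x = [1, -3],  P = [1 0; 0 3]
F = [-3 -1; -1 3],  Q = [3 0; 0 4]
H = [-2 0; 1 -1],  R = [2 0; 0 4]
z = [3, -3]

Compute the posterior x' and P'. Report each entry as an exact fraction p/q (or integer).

x̄ = F·x = [0, -10]
P̄ = F·P·Fᵀ + Q = [15 -6; -6 32]
y = z − H·x̄ = [3, -13]
S = H·P̄·Hᵀ + R = [62 -42; -42 63]
K = P̄·Hᵀ·S⁻¹ = [-8/17 1/51; -20/51 -926/1071]
x' = x̄ + K·y = [-5/3, 4/63]
P' = (I − K·H)·P̄ = [8/17 20/51; 20/51 4124/1071]

x' = [-5/3, 4/63]
P' = [8/17 20/51; 20/51 4124/1071]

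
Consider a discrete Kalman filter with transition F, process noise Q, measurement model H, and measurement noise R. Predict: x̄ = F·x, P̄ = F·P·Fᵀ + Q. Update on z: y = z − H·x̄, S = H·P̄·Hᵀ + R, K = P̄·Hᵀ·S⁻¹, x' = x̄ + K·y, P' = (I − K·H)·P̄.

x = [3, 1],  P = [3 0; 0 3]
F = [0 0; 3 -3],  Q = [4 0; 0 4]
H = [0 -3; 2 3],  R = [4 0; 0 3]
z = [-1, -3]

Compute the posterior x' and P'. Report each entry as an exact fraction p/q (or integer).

x' = [-8688/6041, 837/6041]
P' = [7332/6041 -2784/6041; -2784/6041 2204/6041]

x̄ = F·x = [0, 6]
P̄ = F·P·Fᵀ + Q = [4 0; 0 58]
y = z − H·x̄ = [17, -21]
S = H·P̄·Hᵀ + R = [526 -522; -522 541]
K = P̄·Hᵀ·S⁻¹ = [2088/6041 2104/6041; -1653/6041 348/6041]
x' = x̄ + K·y = [-8688/6041, 837/6041]
P' = (I − K·H)·P̄ = [7332/6041 -2784/6041; -2784/6041 2204/6041]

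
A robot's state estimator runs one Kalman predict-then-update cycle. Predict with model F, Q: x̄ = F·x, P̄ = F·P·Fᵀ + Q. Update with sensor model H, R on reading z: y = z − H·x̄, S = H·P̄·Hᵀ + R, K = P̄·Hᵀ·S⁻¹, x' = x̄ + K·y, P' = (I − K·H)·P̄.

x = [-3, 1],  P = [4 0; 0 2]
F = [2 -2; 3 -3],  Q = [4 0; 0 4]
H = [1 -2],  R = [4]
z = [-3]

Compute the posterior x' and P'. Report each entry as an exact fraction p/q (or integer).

x̄ = F·x = [-8, -12]
P̄ = F·P·Fᵀ + Q = [28 36; 36 58]
y = z − H·x̄ = [-19]
S = H·P̄·Hᵀ + R = [120]
K = P̄·Hᵀ·S⁻¹ = [-11/30; -2/3]
x' = x̄ + K·y = [-31/30, 2/3]
P' = (I − K·H)·P̄ = [178/15 20/3; 20/3 14/3]

x' = [-31/30, 2/3]
P' = [178/15 20/3; 20/3 14/3]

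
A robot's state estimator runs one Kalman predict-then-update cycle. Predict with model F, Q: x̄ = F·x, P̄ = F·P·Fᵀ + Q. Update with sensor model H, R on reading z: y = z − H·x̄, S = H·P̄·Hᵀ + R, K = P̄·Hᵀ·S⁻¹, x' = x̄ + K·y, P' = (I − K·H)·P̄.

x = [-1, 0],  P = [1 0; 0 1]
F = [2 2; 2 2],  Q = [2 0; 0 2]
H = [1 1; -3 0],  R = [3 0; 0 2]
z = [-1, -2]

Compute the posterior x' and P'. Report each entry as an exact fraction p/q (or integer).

x' = [29/56, -23/28]
P' = [11/56 -1/28; -1/28 23/14]

x̄ = F·x = [-2, -2]
P̄ = F·P·Fᵀ + Q = [10 8; 8 10]
y = z − H·x̄ = [3, -8]
S = H·P̄·Hᵀ + R = [39 -54; -54 92]
K = P̄·Hᵀ·S⁻¹ = [3/56 -33/112; 15/28 3/56]
x' = x̄ + K·y = [29/56, -23/28]
P' = (I − K·H)·P̄ = [11/56 -1/28; -1/28 23/14]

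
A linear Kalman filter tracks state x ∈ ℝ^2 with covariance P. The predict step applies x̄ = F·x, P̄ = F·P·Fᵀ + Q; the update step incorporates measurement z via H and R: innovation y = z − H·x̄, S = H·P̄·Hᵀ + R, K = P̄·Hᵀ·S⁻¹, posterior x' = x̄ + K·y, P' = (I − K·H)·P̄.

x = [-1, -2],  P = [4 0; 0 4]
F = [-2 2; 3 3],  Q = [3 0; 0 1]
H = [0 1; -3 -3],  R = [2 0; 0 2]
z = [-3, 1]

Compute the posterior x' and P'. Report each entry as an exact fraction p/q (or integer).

x̄ = F·x = [-2, -9]
P̄ = F·P·Fᵀ + Q = [35 0; 0 73]
y = z − H·x̄ = [6, -32]
S = H·P̄·Hᵀ + R = [75 -219; -219 974]
K = P̄·Hᵀ·S⁻¹ = [-7665/8363 -2625/8363; 23141/25089 -146/8363]
x' = x̄ + K·y = [21284/8363, -24313/8363]
P' = (I − K·H)·P̄ = [17080/8363 -15330/8363; -15330/8363 46282/25089]

x' = [21284/8363, -24313/8363]
P' = [17080/8363 -15330/8363; -15330/8363 46282/25089]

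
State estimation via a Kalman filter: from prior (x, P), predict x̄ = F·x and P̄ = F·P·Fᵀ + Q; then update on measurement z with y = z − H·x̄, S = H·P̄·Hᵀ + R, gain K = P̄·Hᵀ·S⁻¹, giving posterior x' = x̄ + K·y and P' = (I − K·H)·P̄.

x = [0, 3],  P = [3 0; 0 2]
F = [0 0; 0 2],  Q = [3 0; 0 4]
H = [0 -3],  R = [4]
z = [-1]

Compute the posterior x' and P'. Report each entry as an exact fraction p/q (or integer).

x̄ = F·x = [0, 6]
P̄ = F·P·Fᵀ + Q = [3 0; 0 12]
y = z − H·x̄ = [17]
S = H·P̄·Hᵀ + R = [112]
K = P̄·Hᵀ·S⁻¹ = [0; -9/28]
x' = x̄ + K·y = [0, 15/28]
P' = (I − K·H)·P̄ = [3 0; 0 3/7]

x' = [0, 15/28]
P' = [3 0; 0 3/7]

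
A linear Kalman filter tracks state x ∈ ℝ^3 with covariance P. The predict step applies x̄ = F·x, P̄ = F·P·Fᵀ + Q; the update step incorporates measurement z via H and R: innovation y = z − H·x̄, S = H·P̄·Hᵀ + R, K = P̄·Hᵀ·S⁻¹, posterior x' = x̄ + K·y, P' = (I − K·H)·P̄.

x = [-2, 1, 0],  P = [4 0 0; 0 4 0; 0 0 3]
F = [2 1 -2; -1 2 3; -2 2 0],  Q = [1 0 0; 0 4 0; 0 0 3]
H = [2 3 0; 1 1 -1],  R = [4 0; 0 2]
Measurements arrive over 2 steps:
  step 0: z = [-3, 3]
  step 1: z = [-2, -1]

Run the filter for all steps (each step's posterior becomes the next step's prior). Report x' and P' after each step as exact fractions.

step 0: x' = [27841/14758, -15952/7379, -40959/14758], P' = [319187/14758 -107091/7379 89323/14758; -107091/7379 75090/7379 -26871/7379; 89323/14758 -26871/7379 58159/14758]
step 1: x' = [385116391/143397434, -186392915/71698717, 178092229/143397434], P' = [408526875/71698717 -287319464/71698717 104207199/71698717; -287319464/71698717 232864112/71698717 -42466004/71698717; 104207199/71698717 -42466004/71698717 197527269/71698717]

step 0: x̄ = F·x = [-3, 4, 6]
step 0: P̄ = F·P·Fᵀ + Q = [33 -18 -8; -18 51 24; -8 24 35]
step 0: y = z − H·x̄ = [-9, 8]
step 0: S = H·P̄·Hᵀ + R = [379 73; 73 53]
step 0: K = P̄·Hᵀ·S⁻¹ = [-1043/14758 7841/14758; 2772/7379 -2565/7379; 4355/14758 -11289/14758]
step 0: x' = x̄ + K·y = [27841/14758, -15952/7379, -40959/14758]
step 0: P' = (I − K·H)·P̄ = [319187/14758 -107091/7379 89323/14758; -107091/7379 75090/7379 -26871/7379; 89323/14758 -26871/7379 58159/14758]
step 1: x̄ = F·x = [52848/7379, -107263/7379, -59745/7379]
step 1: P̄ = F·P·Fᵀ + Q = [158989/7379 -280594/7379 -416246/7379; -280594/7379 589128/7379 832898/7379; -416246/7379 832898/7379 1817599/7379]
step 1: y = z − H·x̄ = [201335/7379, -12709/7379]
step 1: S = H·P̄·Hᵀ + R = [2600496/7379 -983810/7379; -983810/7379 1185982/7379]
step 1: K = P̄·Hᵀ·S⁻¹ = [-22452321/143397434 8500106/71698717; 30988352/71698717 -5994674/71698717; 40508193/143397434 -67893037/71698717]
step 1: x' = x̄ + K·y = [385116391/143397434, -186392915/71698717, 178092229/143397434]
step 1: P' = (I − K·H)·P̄ = [408526875/71698717 -287319464/71698717 104207199/71698717; -287319464/71698717 232864112/71698717 -42466004/71698717; 104207199/71698717 -42466004/71698717 197527269/71698717]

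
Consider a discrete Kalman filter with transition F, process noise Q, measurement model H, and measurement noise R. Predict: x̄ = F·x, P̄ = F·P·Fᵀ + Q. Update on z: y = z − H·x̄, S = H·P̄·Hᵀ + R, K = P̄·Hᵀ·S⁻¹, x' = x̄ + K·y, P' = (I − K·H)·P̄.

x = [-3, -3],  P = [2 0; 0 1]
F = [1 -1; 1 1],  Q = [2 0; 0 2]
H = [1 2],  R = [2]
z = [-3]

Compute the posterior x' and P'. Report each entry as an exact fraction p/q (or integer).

x' = [63/31, -87/31]
P' = [106/31 -46/31; -46/31 34/31]

x̄ = F·x = [0, -6]
P̄ = F·P·Fᵀ + Q = [5 1; 1 5]
y = z − H·x̄ = [9]
S = H·P̄·Hᵀ + R = [31]
K = P̄·Hᵀ·S⁻¹ = [7/31; 11/31]
x' = x̄ + K·y = [63/31, -87/31]
P' = (I − K·H)·P̄ = [106/31 -46/31; -46/31 34/31]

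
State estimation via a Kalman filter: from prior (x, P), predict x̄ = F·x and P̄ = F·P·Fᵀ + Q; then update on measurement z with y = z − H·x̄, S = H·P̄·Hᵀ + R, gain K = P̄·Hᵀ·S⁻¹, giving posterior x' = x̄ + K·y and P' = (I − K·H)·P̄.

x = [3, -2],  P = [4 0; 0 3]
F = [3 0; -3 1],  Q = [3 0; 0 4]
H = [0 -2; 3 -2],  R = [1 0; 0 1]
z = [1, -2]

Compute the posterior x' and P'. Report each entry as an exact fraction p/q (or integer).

x' = [-4905/4948, -1261/2474]
P' = [1029/4948 375/2474; 375/2474 868/3711]

x̄ = F·x = [9, -11]
P̄ = F·P·Fᵀ + Q = [39 -36; -36 43]
y = z − H·x̄ = [-21, -51]
S = H·P̄·Hᵀ + R = [173 388; 388 956]
K = P̄·Hᵀ·S⁻¹ = [-375/1237 1587/4948; -1736/3711 -97/7422]
x' = x̄ + K·y = [-4905/4948, -1261/2474]
P' = (I − K·H)·P̄ = [1029/4948 375/2474; 375/2474 868/3711]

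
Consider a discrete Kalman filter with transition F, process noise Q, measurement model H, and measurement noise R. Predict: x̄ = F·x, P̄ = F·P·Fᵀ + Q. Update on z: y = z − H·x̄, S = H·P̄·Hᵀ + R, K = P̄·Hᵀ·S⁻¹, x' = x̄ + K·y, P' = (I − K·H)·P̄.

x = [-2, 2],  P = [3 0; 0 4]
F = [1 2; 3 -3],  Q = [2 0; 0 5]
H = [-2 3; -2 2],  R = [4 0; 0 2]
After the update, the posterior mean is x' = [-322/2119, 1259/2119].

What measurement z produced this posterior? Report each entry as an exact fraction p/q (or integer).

z = [3, 1]

x̄ = F·x = [2, -12]
P̄ = F·P·Fᵀ + Q = [21 -15; -15 68]
S = H·P̄·Hᵀ + R = [880 642; 642 478]
K = P̄·Hᵀ·S⁻¹ = [2319/4238 -3753/4238; 1320/2119 -1037/2119]
x' − x̄ = [-4560/2119, 26687/2119] = K·y
y = (KᵀK)⁻¹·Kᵀ·(x' − x̄) = [43, 29]
z = y + H·x̄ = [43, 29] + [-40, -28] = [3, 1]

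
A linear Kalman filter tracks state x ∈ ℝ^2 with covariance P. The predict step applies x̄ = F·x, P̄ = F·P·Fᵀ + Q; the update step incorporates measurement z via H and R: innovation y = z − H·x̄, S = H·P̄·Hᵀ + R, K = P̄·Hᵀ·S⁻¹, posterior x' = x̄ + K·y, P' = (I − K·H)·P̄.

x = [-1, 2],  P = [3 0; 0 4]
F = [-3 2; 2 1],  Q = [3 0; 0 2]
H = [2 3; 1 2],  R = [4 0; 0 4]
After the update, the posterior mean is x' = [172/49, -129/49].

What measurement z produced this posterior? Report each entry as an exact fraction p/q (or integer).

z = [-1, -2]

x̄ = F·x = [7, 0]
P̄ = F·P·Fᵀ + Q = [46 -10; -10 18]
S = H·P̄·Hᵀ + R = [230 130; 130 82]
K = P̄·Hᵀ·S⁻¹ = [213/245 -52/49; -74/245 39/49]
x' − x̄ = [-171/49, -129/49] = K·y
y = (KᵀK)⁻¹·Kᵀ·(x' − x̄) = [-15, -9]
z = y + H·x̄ = [-15, -9] + [14, 7] = [-1, -2]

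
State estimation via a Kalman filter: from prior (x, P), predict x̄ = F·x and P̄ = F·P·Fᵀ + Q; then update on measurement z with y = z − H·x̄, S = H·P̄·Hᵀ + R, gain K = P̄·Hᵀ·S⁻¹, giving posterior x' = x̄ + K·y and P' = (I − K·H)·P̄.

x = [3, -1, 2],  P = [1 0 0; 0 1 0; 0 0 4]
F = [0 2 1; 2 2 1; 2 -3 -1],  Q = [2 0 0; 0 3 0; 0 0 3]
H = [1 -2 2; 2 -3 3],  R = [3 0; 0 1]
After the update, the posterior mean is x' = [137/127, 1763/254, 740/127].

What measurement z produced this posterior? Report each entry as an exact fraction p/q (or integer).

x̄ = F·x = [0, 6, 7]
P̄ = F·P·Fᵀ + Q = [10 8 -10; 8 15 -6; -10 -6 20]
S = H·P̄·Hᵀ + R = [129 176; 176 248]
K = P̄·Hᵀ·S⁻¹ = [-58/127 95/508; -20/127 -79/1016; 26/127 45/508]
x' − x̄ = [137/127, 239/254, -149/127] = K·y
y = (KᵀK)⁻¹·Kᵀ·(x' − x̄) = [-4, -4]
z = y + H·x̄ = [-4, -4] + [2, 3] = [-2, -1]

z = [-2, -1]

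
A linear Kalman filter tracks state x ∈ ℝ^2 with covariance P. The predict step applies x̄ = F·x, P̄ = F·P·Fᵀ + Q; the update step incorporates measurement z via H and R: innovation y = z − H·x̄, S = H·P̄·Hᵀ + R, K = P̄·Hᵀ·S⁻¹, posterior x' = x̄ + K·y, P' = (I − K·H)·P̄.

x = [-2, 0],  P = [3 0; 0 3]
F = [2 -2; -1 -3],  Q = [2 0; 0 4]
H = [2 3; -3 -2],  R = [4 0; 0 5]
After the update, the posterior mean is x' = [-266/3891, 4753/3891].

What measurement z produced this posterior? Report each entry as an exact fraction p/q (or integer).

x̄ = F·x = [-4, 2]
P̄ = F·P·Fᵀ + Q = [26 12; 12 34]
S = H·P̄·Hᵀ + R = [558 -516; -516 519]
K = P̄·Hᵀ·S⁻¹ = [-1160/3891 -1918/3891; 1955/3891 388/1297]
x' − x̄ = [15298/3891, -3029/3891] = K·y
y = (KᵀK)⁻¹·Kᵀ·(x' − x̄) = [5, -11]
z = y + H·x̄ = [5, -11] + [-2, 8] = [3, -3]

z = [3, -3]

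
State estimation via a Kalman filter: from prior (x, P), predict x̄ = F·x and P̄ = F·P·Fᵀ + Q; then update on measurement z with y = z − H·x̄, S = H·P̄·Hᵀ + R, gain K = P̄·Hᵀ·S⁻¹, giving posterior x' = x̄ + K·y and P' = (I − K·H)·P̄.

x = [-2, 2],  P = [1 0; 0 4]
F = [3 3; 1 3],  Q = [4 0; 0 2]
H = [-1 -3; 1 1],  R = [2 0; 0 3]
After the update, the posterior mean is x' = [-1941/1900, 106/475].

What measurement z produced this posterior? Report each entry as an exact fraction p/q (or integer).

x̄ = F·x = [0, 4]
P̄ = F·P·Fᵀ + Q = [49 39; 39 39]
S = H·P̄·Hᵀ + R = [636 -322; -322 169]
K = P̄·Hᵀ·S⁻¹ = [141/1900 629/950; -156/475 -78/475]
x' − x̄ = [-1941/1900, -1794/475] = K·y
y = (KᵀK)⁻¹·Kᵀ·(x' − x̄) = [13, -3]
z = y + H·x̄ = [13, -3] + [-12, 4] = [1, 1]

z = [1, 1]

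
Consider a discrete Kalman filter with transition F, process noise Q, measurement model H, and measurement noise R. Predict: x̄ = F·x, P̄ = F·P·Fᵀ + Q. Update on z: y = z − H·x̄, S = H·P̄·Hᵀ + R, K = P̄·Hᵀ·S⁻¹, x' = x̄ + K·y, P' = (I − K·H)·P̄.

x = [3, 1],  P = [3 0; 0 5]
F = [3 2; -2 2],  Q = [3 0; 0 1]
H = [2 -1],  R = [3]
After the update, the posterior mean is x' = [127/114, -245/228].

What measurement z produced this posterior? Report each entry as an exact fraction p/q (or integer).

z = [3]

x̄ = F·x = [11, -4]
P̄ = F·P·Fᵀ + Q = [50 2; 2 33]
S = H·P̄·Hᵀ + R = [228]
K = P̄·Hᵀ·S⁻¹ = [49/114; -29/228]
x' − x̄ = [-1127/114, 667/228] = K·y
y = (KᵀK)⁻¹·Kᵀ·(x' − x̄) = [-23]
z = y + H·x̄ = [-23] + [26] = [3]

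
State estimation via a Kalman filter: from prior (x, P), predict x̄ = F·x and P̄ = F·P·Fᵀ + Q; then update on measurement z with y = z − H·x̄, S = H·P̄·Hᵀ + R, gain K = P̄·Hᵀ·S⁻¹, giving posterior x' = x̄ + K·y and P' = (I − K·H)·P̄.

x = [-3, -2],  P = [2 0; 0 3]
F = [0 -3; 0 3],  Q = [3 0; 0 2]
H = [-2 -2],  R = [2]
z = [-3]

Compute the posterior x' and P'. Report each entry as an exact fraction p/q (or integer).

x' = [75/11, -60/11]
P' = [312/11 -309/11; -309/11 311/11]

x̄ = F·x = [6, -6]
P̄ = F·P·Fᵀ + Q = [30 -27; -27 29]
y = z − H·x̄ = [-3]
S = H·P̄·Hᵀ + R = [22]
K = P̄·Hᵀ·S⁻¹ = [-3/11; -2/11]
x' = x̄ + K·y = [75/11, -60/11]
P' = (I − K·H)·P̄ = [312/11 -309/11; -309/11 311/11]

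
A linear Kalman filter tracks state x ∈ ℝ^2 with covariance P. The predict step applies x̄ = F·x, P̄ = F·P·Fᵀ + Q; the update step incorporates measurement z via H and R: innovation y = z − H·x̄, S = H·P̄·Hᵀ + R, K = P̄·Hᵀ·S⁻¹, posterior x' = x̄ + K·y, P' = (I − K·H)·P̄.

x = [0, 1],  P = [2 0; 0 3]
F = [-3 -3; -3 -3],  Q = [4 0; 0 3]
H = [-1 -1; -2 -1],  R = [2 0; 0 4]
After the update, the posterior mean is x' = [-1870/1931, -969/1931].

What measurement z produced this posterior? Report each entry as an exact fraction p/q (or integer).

x̄ = F·x = [-3, -3]
P̄ = F·P·Fᵀ + Q = [49 45; 45 48]
S = H·P̄·Hᵀ + R = [189 281; 281 428]
K = P̄·Hᵀ·S⁻¹ = [-49/1931 -613/1931; -1026/1931 51/1931]
x' − x̄ = [3923/1931, 4824/1931] = K·y
y = (KᵀK)⁻¹·Kᵀ·(x' − x̄) = [-5, -6]
z = y + H·x̄ = [-5, -6] + [6, 9] = [1, 3]

z = [1, 3]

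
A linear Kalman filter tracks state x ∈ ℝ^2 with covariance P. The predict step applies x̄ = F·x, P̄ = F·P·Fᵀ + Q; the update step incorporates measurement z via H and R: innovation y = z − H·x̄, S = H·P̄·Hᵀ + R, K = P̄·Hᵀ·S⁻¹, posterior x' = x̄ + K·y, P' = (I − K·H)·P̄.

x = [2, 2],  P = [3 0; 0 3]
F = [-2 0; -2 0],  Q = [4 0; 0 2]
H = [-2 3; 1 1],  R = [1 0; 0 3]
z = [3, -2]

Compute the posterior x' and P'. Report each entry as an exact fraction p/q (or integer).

x̄ = F·x = [-4, -4]
P̄ = F·P·Fᵀ + Q = [16 12; 12 14]
y = z − H·x̄ = [7, 6]
S = H·P̄·Hᵀ + R = [47 22; 22 57]
K = P̄·Hᵀ·S⁻¹ = [-388/2195 1228/2195; 454/2195 826/2195]
x' = x̄ + K·y = [-4128/2195, -646/2195]
P' = (I − K·H)·P̄ = [2288/2195 1396/2195; 1396/2195 1082/2195]

x' = [-4128/2195, -646/2195]
P' = [2288/2195 1396/2195; 1396/2195 1082/2195]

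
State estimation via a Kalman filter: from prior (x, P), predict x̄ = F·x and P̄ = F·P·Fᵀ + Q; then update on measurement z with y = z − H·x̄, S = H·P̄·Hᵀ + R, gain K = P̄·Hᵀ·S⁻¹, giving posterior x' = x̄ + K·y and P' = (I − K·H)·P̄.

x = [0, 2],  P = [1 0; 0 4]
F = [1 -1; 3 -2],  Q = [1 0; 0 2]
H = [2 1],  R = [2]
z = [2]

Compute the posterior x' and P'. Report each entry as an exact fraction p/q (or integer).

x̄ = F·x = [-2, -4]
P̄ = F·P·Fᵀ + Q = [6 11; 11 27]
y = z − H·x̄ = [10]
S = H·P̄·Hᵀ + R = [97]
K = P̄·Hᵀ·S⁻¹ = [23/97; 49/97]
x' = x̄ + K·y = [36/97, 102/97]
P' = (I − K·H)·P̄ = [53/97 -60/97; -60/97 218/97]

x' = [36/97, 102/97]
P' = [53/97 -60/97; -60/97 218/97]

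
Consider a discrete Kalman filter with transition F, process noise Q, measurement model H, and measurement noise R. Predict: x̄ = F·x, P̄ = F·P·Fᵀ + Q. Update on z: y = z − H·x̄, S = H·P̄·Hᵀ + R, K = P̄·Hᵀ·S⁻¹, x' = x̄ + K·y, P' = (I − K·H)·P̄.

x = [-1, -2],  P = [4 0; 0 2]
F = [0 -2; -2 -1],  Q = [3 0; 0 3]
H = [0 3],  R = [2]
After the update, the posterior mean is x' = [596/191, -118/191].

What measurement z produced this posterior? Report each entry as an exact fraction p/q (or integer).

x̄ = F·x = [4, 4]
P̄ = F·P·Fᵀ + Q = [11 4; 4 21]
S = H·P̄·Hᵀ + R = [191]
K = P̄·Hᵀ·S⁻¹ = [12/191; 63/191]
x' − x̄ = [-168/191, -882/191] = K·y
y = (KᵀK)⁻¹·Kᵀ·(x' − x̄) = [-14]
z = y + H·x̄ = [-14] + [12] = [-2]

z = [-2]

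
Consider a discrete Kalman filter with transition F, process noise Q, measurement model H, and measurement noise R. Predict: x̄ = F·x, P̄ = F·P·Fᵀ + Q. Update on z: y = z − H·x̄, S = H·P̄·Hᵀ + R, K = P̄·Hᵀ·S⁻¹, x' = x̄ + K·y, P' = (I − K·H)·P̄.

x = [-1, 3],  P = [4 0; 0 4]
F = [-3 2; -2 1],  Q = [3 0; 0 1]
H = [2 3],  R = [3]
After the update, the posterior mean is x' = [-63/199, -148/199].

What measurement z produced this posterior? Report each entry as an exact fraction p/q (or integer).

z = [-3]

x̄ = F·x = [9, 5]
P̄ = F·P·Fᵀ + Q = [55 32; 32 21]
S = H·P̄·Hᵀ + R = [796]
K = P̄·Hᵀ·S⁻¹ = [103/398; 127/796]
x' − x̄ = [-1854/199, -1143/199] = K·y
y = (KᵀK)⁻¹·Kᵀ·(x' − x̄) = [-36]
z = y + H·x̄ = [-36] + [33] = [-3]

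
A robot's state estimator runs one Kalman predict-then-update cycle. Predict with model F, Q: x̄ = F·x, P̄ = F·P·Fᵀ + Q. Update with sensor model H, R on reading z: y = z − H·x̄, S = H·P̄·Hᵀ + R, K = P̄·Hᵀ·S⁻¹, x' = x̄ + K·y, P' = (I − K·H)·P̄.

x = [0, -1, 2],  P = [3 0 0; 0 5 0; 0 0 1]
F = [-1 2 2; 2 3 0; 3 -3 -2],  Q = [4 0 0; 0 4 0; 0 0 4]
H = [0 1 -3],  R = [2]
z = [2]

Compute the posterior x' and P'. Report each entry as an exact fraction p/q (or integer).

x' = [244/105, -2551/945, -493/315]
P' = [218/35 106/105 8/35; 106/105 37481/945 4133/315; 8/35 4133/315 479/105]

x̄ = F·x = [2, -3, -1]
P̄ = F·P·Fᵀ + Q = [31 24 -43; 24 61 -27; -43 -27 80]
y = z − H·x̄ = [2]
S = H·P̄·Hᵀ + R = [945]
K = P̄·Hᵀ·S⁻¹ = [17/105; 142/945; -89/315]
x' = x̄ + K·y = [244/105, -2551/945, -493/315]
P' = (I − K·H)·P̄ = [218/35 106/105 8/35; 106/105 37481/945 4133/315; 8/35 4133/315 479/105]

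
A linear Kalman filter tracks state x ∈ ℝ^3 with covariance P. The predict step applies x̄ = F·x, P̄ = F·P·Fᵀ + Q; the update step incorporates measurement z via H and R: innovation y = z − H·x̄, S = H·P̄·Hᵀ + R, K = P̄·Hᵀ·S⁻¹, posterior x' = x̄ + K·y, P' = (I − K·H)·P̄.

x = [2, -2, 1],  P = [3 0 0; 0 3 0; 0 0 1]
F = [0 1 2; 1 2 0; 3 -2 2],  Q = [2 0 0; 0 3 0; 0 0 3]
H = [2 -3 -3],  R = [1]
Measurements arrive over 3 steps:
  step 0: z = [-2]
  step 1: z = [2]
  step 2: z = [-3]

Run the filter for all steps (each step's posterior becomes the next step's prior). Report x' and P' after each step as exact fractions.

step 0: x̄ = F·x = [0, -2, 12]
step 0: P̄ = F·P·Fᵀ + Q = [9 6 -2; 6 18 -3; -2 -3 46]
step 0: y = z − H·x̄ = [28]
step 0: S = H·P̄·Hᵀ + R = [511]
step 0: K = P̄·Hᵀ·S⁻¹ = [6/511; -33/511; -19/73]
step 0: x' = x̄ + K·y = [24/73, -278/73, 344/73]
step 0: P' = (I − K·H)·P̄ = [4563/511 3264/511 -32/73; 3264/511 8109/511 -846/73; -32/73 -846/73 831/73]
step 1: x̄ = F·x = [410/73, -532/73, 1316/73]
step 1: P̄ = F·P·Fᵀ + Q = [8711/511 -4654/511 3906/73; -4654/511 51588/511 -4261/73; 3906/73 -4261/73 14832/73]
step 1: y = z − H·x̄ = [1678/73]
step 1: S = H·P̄·Hᵀ + R = [624921/511]
step 1: K = P̄·Hᵀ·S⁻¹ = [-50642/624921; -6781/56811; -55769/208307]
step 1: x' = x̄ + K·y = [2345758/624921, -569890/56811, 2473310/208307]
step 1: P' = (I − K·H)·P̄ = [5634197/624921 -1189436/56811 5618936/208307; -1189436/56811 4745527/56811 -1845408/18937; 5618936/208307 -1845408/18937 24064035/208307]
step 2: x̄ = F·x = [8571070/624921, -3397274/208307, 34414714/624921]
step 2: P̄ = F·P·Fᵀ + Q = [98625203/624921 -39520814/208307 368053214/624921; -39520814/208307 54658988/208307 -151372007/208307; 368053214/624921 -151372007/208307 1396629104/624921]
step 2: y = z − H·x̄ = [53651773/624921]
step 2: S = H·P̄·Hᵀ + R = [3272602703/624921]
step 2: K = P̄·Hᵀ·S⁻¹ = [-551221910/3272602703; 633292287/3272602703; -2091432821/3272602703]
step 2: x' = x̄ + K·y = [-2439229820/3272602703, 997677785/3272602703, 666655629/3272602703]
step 2: P' = (I − K·H)·P̄ = [30268644929/3272602703 -62284967436/3272602703 82647804692/3272602703; -62284967436/3272602703 216943157363/3272602703 -258677566416/3272602703; 82647804692/3272602703 -258677566416/3272602703 314473247151/3272602703]

step 0: x' = [24/73, -278/73, 344/73], P' = [4563/511 3264/511 -32/73; 3264/511 8109/511 -846/73; -32/73 -846/73 831/73]
step 1: x' = [2345758/624921, -569890/56811, 2473310/208307], P' = [5634197/624921 -1189436/56811 5618936/208307; -1189436/56811 4745527/56811 -1845408/18937; 5618936/208307 -1845408/18937 24064035/208307]
step 2: x' = [-2439229820/3272602703, 997677785/3272602703, 666655629/3272602703], P' = [30268644929/3272602703 -62284967436/3272602703 82647804692/3272602703; -62284967436/3272602703 216943157363/3272602703 -258677566416/3272602703; 82647804692/3272602703 -258677566416/3272602703 314473247151/3272602703]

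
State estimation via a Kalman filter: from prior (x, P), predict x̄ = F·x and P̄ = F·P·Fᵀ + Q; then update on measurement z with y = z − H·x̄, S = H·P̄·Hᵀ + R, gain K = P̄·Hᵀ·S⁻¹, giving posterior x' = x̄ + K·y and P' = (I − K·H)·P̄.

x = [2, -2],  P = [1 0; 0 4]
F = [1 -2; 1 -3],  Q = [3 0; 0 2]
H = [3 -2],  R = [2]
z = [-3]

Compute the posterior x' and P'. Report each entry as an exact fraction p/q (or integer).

x' = [89/19, 319/38]
P' = [330/19 490/19; 490/19 1473/38]

x̄ = F·x = [6, 8]
P̄ = F·P·Fᵀ + Q = [20 25; 25 39]
y = z − H·x̄ = [-5]
S = H·P̄·Hᵀ + R = [38]
K = P̄·Hᵀ·S⁻¹ = [5/19; -3/38]
x' = x̄ + K·y = [89/19, 319/38]
P' = (I − K·H)·P̄ = [330/19 490/19; 490/19 1473/38]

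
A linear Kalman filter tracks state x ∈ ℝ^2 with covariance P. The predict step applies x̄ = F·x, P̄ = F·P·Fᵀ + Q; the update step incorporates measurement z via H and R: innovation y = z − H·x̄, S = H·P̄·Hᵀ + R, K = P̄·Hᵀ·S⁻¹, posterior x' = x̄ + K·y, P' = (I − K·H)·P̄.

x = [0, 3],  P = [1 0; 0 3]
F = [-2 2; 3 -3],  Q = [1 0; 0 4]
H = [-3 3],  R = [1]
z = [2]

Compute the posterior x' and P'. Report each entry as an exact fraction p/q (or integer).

x̄ = F·x = [6, -9]
P̄ = F·P·Fᵀ + Q = [17 -24; -24 40]
y = z − H·x̄ = [47]
S = H·P̄·Hᵀ + R = [946]
K = P̄·Hᵀ·S⁻¹ = [-123/946; 96/473]
x' = x̄ + K·y = [-105/946, 255/473]
P' = (I − K·H)·P̄ = [953/946 456/473; 456/473 488/473]

x' = [-105/946, 255/473]
P' = [953/946 456/473; 456/473 488/473]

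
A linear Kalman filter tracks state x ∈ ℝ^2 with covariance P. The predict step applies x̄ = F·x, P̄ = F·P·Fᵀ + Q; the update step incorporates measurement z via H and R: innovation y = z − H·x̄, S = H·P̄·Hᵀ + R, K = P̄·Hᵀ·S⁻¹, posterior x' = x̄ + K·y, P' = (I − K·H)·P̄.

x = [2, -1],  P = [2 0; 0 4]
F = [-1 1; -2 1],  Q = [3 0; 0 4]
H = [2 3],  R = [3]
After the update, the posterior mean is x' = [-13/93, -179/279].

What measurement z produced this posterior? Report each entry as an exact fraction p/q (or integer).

z = [-2]

x̄ = F·x = [-3, -5]
P̄ = F·P·Fᵀ + Q = [9 8; 8 16]
S = H·P̄·Hᵀ + R = [279]
K = P̄·Hᵀ·S⁻¹ = [14/93; 64/279]
x' − x̄ = [266/93, 1216/279] = K·y
y = (KᵀK)⁻¹·Kᵀ·(x' − x̄) = [19]
z = y + H·x̄ = [19] + [-21] = [-2]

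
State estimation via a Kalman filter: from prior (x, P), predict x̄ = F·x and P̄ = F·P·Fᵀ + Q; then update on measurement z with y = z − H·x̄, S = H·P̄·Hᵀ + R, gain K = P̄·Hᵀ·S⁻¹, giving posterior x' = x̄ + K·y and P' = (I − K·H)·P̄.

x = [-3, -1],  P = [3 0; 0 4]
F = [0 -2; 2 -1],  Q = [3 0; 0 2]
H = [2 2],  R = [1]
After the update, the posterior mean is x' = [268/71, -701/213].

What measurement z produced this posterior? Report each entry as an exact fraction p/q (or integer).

z = [1]

x̄ = F·x = [2, -5]
P̄ = F·P·Fᵀ + Q = [19 8; 8 18]
S = H·P̄·Hᵀ + R = [213]
K = P̄·Hᵀ·S⁻¹ = [18/71; 52/213]
x' − x̄ = [126/71, 364/213] = K·y
y = (KᵀK)⁻¹·Kᵀ·(x' − x̄) = [7]
z = y + H·x̄ = [7] + [-6] = [1]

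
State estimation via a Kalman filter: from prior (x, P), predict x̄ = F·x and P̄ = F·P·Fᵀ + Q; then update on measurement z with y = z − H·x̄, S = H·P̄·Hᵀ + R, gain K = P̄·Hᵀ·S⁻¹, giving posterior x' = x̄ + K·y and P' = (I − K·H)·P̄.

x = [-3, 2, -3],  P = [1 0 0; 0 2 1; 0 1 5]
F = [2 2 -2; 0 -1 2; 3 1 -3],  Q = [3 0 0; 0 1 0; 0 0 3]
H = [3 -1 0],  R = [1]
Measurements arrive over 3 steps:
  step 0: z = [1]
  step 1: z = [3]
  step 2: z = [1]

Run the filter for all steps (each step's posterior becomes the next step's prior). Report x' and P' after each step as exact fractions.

step 0: x̄ = F·x = [4, -8, 2]
step 0: P̄ = F·P·Fᵀ + Q = [27 -18 32; -18 19 -27; 32 -27 53]
step 0: y = z − H·x̄ = [-19]
step 0: S = H·P̄·Hᵀ + R = [371]
step 0: K = P̄·Hᵀ·S⁻¹ = [99/371; -73/371; 123/371]
step 0: x' = x̄ + K·y = [-397/371, -1581/371, -1595/371]
step 0: P' = (I − K·H)·P̄ = [216/371 549/371 -305/371; 549/371 1720/371 -1038/371; -305/371 -1038/371 4534/371]
step 1: x̄ = F·x = [-766/371, -1609/371, 2013/371]
step 1: P̄ = F·P·Fᵀ + Q = [42129/371 -30122/371 48296/371; -30122/371 24379/371 -37591/371; 48296/371 -37591/371 60595/371]
step 1: y = z − H·x̄ = [34/7]
step 1: S = H·P̄·Hᵀ + R = [11031/7]
step 1: K = P̄·Hᵀ·S⁻¹ = [2953/11031; -2165/11031; 3443/11031]
step 1: x' = x̄ + K·y = [-446920/584643, -3092887/584643, 4058527/584643]
step 1: P' = (I − K·H)·P̄ = [364846/584643 938029/584643 -872473/584643; 938029/584643 2928832/584643 -2799898/584643; -872473/584643 -2799898/584643 5735464/584643]
step 2: x̄ = F·x = [-5065556/194881, 3736647/194881, -16609228/584643]
step 2: P̄ = F·P·Fᵀ + Q = [24917899/194881 -16988286/194881 27610872/194881; -16988286/194881 12551641/194881 -19796677/194881; 27610872/194881 -19796677/194881 97717627/584643]
step 2: y = z − H·x̄ = [19128196/194881]
step 2: S = H·P̄·Hᵀ + R = [338937329/194881]
step 2: K = P̄·Hᵀ·S⁻¹ = [91741983/338937329; -63516499/338937329; 102629293/338937329]
step 2: x' = x̄ + K·y = [194747624/338937329, 264433739/338937329, 1333389712/1016811987]
step 2: P' = (I − K·H)·P̄ = [148884122/338937329 354910383/338937329 -292792251/338937329; 354910383/338937329 1128247648/338937329 -981006046/338937329; -292792251/338937329 -981006046/338937329 7809053456/1016811987]

step 0: x' = [-397/371, -1581/371, -1595/371], P' = [216/371 549/371 -305/371; 549/371 1720/371 -1038/371; -305/371 -1038/371 4534/371]
step 1: x' = [-446920/584643, -3092887/584643, 4058527/584643], P' = [364846/584643 938029/584643 -872473/584643; 938029/584643 2928832/584643 -2799898/584643; -872473/584643 -2799898/584643 5735464/584643]
step 2: x' = [194747624/338937329, 264433739/338937329, 1333389712/1016811987], P' = [148884122/338937329 354910383/338937329 -292792251/338937329; 354910383/338937329 1128247648/338937329 -981006046/338937329; -292792251/338937329 -981006046/338937329 7809053456/1016811987]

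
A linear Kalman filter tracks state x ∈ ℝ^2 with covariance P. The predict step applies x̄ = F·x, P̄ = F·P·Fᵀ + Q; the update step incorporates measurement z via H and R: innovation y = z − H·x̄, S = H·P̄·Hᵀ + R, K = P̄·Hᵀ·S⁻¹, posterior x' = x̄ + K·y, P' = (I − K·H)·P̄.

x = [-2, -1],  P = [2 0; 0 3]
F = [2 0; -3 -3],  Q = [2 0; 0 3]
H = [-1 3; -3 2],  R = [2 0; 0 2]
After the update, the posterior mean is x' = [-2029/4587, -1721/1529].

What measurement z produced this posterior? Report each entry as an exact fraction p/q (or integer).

x̄ = F·x = [-4, 9]
P̄ = F·P·Fᵀ + Q = [10 -12; -12 48]
S = H·P̄·Hᵀ + R = [516 450; 450 428]
K = P̄·Hᵀ·S⁻¹ = [1153/4587 -597/1529; 614/1529 -174/1529]
x' − x̄ = [16319/4587, -15482/1529] = K·y
y = (KᵀK)⁻¹·Kᵀ·(x' − x̄) = [-34, -31]
z = y + H·x̄ = [-34, -31] + [31, 30] = [-3, -1]

z = [-3, -1]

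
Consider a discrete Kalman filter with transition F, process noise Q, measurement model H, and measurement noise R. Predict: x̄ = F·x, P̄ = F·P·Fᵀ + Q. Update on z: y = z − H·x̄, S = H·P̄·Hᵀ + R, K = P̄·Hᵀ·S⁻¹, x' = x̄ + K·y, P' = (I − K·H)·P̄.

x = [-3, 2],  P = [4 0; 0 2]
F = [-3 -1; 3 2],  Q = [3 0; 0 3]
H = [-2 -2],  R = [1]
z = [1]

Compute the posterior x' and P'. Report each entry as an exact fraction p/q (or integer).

x' = [221/33, -235/33]
P' = [1349/33 -1348/33; -1348/33 1355/33]

x̄ = F·x = [7, -5]
P̄ = F·P·Fᵀ + Q = [41 -40; -40 47]
y = z − H·x̄ = [5]
S = H·P̄·Hᵀ + R = [33]
K = P̄·Hᵀ·S⁻¹ = [-2/33; -14/33]
x' = x̄ + K·y = [221/33, -235/33]
P' = (I − K·H)·P̄ = [1349/33 -1348/33; -1348/33 1355/33]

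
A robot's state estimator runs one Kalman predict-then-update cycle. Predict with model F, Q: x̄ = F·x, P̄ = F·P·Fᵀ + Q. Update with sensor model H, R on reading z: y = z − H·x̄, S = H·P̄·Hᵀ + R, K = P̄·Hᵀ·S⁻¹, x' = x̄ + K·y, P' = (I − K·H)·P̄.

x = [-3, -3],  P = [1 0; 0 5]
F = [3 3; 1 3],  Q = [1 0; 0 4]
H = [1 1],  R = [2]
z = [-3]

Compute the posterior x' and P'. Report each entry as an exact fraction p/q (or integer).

x' = [-873/203, 30/29]
P' = [556/203 -50/29; -50/29 78/29]

x̄ = F·x = [-18, -12]
P̄ = F·P·Fᵀ + Q = [55 48; 48 50]
y = z − H·x̄ = [27]
S = H·P̄·Hᵀ + R = [203]
K = P̄·Hᵀ·S⁻¹ = [103/203; 14/29]
x' = x̄ + K·y = [-873/203, 30/29]
P' = (I − K·H)·P̄ = [556/203 -50/29; -50/29 78/29]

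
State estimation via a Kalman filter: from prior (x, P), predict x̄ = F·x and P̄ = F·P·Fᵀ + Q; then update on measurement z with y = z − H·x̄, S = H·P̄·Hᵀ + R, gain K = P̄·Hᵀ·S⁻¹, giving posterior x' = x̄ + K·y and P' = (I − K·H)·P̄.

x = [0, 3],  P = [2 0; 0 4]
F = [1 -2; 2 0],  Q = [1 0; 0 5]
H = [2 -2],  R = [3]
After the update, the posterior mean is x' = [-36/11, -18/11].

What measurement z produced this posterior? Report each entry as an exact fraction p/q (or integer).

z = [-3]

x̄ = F·x = [-6, 0]
P̄ = F·P·Fᵀ + Q = [19 4; 4 13]
S = H·P̄·Hᵀ + R = [99]
K = P̄·Hᵀ·S⁻¹ = [10/33; -2/11]
x' − x̄ = [30/11, -18/11] = K·y
y = (KᵀK)⁻¹·Kᵀ·(x' − x̄) = [9]
z = y + H·x̄ = [9] + [-12] = [-3]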